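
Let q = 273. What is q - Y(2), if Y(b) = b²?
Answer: 269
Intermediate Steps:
q - Y(2) = 273 - 1*2² = 273 - 1*4 = 273 - 4 = 269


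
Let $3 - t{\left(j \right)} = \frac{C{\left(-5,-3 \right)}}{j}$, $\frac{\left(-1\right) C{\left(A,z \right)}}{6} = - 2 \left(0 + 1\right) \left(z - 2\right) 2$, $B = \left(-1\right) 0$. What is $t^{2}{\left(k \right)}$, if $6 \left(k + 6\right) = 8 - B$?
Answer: $\frac{25281}{49} \approx 515.94$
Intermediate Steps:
$B = 0$
$C{\left(A,z \right)} = -48 + 24 z$ ($C{\left(A,z \right)} = - 6 - 2 \left(0 + 1\right) \left(z - 2\right) 2 = - 6 - 2 \cdot 1 \left(-2 + z\right) 2 = - 6 - 2 \left(-2 + z\right) 2 = - 6 \left(4 - 2 z\right) 2 = - 6 \left(8 - 4 z\right) = -48 + 24 z$)
$k = - \frac{14}{3}$ ($k = -6 + \frac{8 - 0}{6} = -6 + \frac{8 + 0}{6} = -6 + \frac{1}{6} \cdot 8 = -6 + \frac{4}{3} = - \frac{14}{3} \approx -4.6667$)
$t{\left(j \right)} = 3 + \frac{120}{j}$ ($t{\left(j \right)} = 3 - \frac{-48 + 24 \left(-3\right)}{j} = 3 - \frac{-48 - 72}{j} = 3 - - \frac{120}{j} = 3 + \frac{120}{j}$)
$t^{2}{\left(k \right)} = \left(3 + \frac{120}{- \frac{14}{3}}\right)^{2} = \left(3 + 120 \left(- \frac{3}{14}\right)\right)^{2} = \left(3 - \frac{180}{7}\right)^{2} = \left(- \frac{159}{7}\right)^{2} = \frac{25281}{49}$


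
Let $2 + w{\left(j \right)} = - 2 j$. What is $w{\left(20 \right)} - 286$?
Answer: $-328$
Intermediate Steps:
$w{\left(j \right)} = -2 - 2 j$
$w{\left(20 \right)} - 286 = \left(-2 - 40\right) - 286 = -42 - 286 = -328$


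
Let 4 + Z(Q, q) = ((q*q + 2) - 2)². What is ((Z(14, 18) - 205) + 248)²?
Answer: 11028150225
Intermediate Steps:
Z(Q, q) = -4 + q⁴ (Z(Q, q) = -4 + ((q*q + 2) - 2)² = -4 + ((q² + 2) - 2)² = -4 + ((2 + q²) - 2)² = -4 + (q²)² = -4 + q⁴)
((Z(14, 18) - 205) + 248)² = (((-4 + 18⁴) - 205) + 248)² = (((-4 + 104976) - 205) + 248)² = ((104972 - 205) + 248)² = (104767 + 248)² = 105015² = 11028150225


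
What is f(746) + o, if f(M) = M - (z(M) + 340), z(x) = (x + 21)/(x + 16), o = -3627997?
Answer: -2764225109/762 ≈ -3.6276e+6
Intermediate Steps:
z(x) = (21 + x)/(16 + x)
f(M) = -340 + M - (21 + M)/(16 + M) (f(M) = M - ((21 + M)/(16 + M) + 340) = M - (340 + (21 + M)/(16 + M)) = M + (-340 - (21 + M)/(16 + M)) = -340 + M - (21 + M)/(16 + M))
f(746) + o = (-5461 + 746² - 325*746)/(16 + 746) - 3627997 = (-5461 + 556516 - 242450)/762 - 3627997 = (1/762)*308605 - 3627997 = 308605/762 - 3627997 = -2764225109/762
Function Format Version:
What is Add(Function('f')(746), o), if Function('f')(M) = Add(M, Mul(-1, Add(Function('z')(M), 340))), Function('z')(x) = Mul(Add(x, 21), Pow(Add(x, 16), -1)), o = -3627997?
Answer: Rational(-2764225109, 762) ≈ -3.6276e+6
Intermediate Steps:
Function('z')(x) = Mul(Pow(Add(16, x), -1), Add(21, x)) (Function('z')(x) = Mul(Add(21, x), Pow(Add(16, x), -1)) = Mul(Pow(Add(16, x), -1), Add(21, x)))
Function('f')(M) = Add(-340, M, Mul(-1, Pow(Add(16, M), -1), Add(21, M))) (Function('f')(M) = Add(M, Mul(-1, Add(Mul(Pow(Add(16, M), -1), Add(21, M)), 340))) = Add(M, Mul(-1, Add(340, Mul(Pow(Add(16, M), -1), Add(21, M))))) = Add(M, Add(-340, Mul(-1, Pow(Add(16, M), -1), Add(21, M)))) = Add(-340, M, Mul(-1, Pow(Add(16, M), -1), Add(21, M))))
Add(Function('f')(746), o) = Add(Mul(Pow(Add(16, 746), -1), Add(-5461, Pow(746, 2), Mul(-325, 746))), -3627997) = Add(Mul(Pow(762, -1), Add(-5461, 556516, -242450)), -3627997) = Add(Mul(Rational(1, 762), 308605), -3627997) = Add(Rational(308605, 762), -3627997) = Rational(-2764225109, 762)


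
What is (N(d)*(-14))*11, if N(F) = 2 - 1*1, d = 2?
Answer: -154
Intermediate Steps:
N(F) = 1 (N(F) = 2 - 1 = 1)
(N(d)*(-14))*11 = (1*(-14))*11 = -14*11 = -154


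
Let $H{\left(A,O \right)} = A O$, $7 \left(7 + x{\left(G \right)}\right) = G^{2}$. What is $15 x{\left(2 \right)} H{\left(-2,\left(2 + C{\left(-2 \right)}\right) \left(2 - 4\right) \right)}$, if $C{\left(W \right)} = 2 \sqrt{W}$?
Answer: $- \frac{5400}{7} - \frac{5400 i \sqrt{2}}{7} \approx -771.43 - 1091.0 i$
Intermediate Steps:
$x{\left(G \right)} = -7 + \frac{G^{2}}{7}$
$15 x{\left(2 \right)} H{\left(-2,\left(2 + C{\left(-2 \right)}\right) \left(2 - 4\right) \right)} = 15 \left(-7 + \frac{2^{2}}{7}\right) \left(- 2 \left(2 + 2 \sqrt{-2}\right) \left(2 - 4\right)\right) = 15 \left(-7 + \frac{1}{7} \cdot 4\right) \left(- 2 \left(2 + 2 i \sqrt{2}\right) \left(-2\right)\right) = 15 \left(-7 + \frac{4}{7}\right) \left(- 2 \left(2 + 2 i \sqrt{2}\right) \left(-2\right)\right) = 15 \left(- \frac{45}{7}\right) \left(- 2 \left(-4 - 4 i \sqrt{2}\right)\right) = - \frac{675 \left(8 + 8 i \sqrt{2}\right)}{7} = - \frac{5400}{7} - \frac{5400 i \sqrt{2}}{7}$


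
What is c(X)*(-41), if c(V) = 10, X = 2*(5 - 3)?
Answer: -410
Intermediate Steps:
X = 4 (X = 2*2 = 4)
c(X)*(-41) = 10*(-41) = -410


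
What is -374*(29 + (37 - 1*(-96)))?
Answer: -60588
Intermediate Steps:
-374*(29 + (37 - 1*(-96))) = -374*(29 + (37 + 96)) = -374*(29 + 133) = -374*162 = -60588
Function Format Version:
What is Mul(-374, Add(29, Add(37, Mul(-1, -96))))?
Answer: -60588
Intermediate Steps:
Mul(-374, Add(29, Add(37, Mul(-1, -96)))) = Mul(-374, Add(29, Add(37, 96))) = Mul(-374, Add(29, 133)) = Mul(-374, 162) = -60588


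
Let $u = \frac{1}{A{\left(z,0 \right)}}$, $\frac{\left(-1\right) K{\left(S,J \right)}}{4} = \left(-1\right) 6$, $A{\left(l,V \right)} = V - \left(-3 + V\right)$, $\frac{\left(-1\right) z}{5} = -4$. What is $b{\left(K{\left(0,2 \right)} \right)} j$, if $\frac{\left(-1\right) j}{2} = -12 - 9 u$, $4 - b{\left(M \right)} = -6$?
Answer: $300$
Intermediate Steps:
$z = 20$ ($z = \left(-5\right) \left(-4\right) = 20$)
$A{\left(l,V \right)} = 3$
$K{\left(S,J \right)} = 24$ ($K{\left(S,J \right)} = - 4 \left(\left(-1\right) 6\right) = \left(-4\right) \left(-6\right) = 24$)
$b{\left(M \right)} = 10$ ($b{\left(M \right)} = 4 - -6 = 4 + 6 = 10$)
$u = \frac{1}{3} \approx 0.33333$
$j = 30$ ($j = - 2 \left(-12 - 3\right) = \left(-2\right) \left(-15\right) = 30$)
$b{\left(K{\left(0,2 \right)} \right)} j = 10 \cdot 30 = 300$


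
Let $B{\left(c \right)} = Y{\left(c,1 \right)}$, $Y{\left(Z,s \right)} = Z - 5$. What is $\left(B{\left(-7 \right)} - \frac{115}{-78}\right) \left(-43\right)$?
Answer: $\frac{35303}{78} \approx 452.6$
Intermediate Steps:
$Y{\left(Z,s \right)} = -5 + Z$
$B{\left(c \right)} = -5 + c$
$\left(B{\left(-7 \right)} - \frac{115}{-78}\right) \left(-43\right) = \left(\left(-5 - 7\right) - \frac{115}{-78}\right) \left(-43\right) = \left(-12 - - \frac{115}{78}\right) \left(-43\right) = \left(-12 + \frac{115}{78}\right) \left(-43\right) = \left(- \frac{821}{78}\right) \left(-43\right) = \frac{35303}{78}$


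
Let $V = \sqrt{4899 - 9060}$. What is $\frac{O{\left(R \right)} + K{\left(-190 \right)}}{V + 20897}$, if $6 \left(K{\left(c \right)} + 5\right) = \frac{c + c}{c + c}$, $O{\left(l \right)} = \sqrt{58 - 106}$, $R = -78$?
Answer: $- \frac{606013}{2620132620} + \frac{6 \sqrt{1387}}{218344385} + \frac{29 i \sqrt{4161}}{2620132620} + \frac{41794 i \sqrt{3}}{218344385} \approx -0.00023027 + 0.00033225 i$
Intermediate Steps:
$O{\left(l \right)} = 4 i \sqrt{3}$ ($O{\left(l \right)} = \sqrt{-48} = 4 i \sqrt{3}$)
$V = i \sqrt{4161}$ ($V = \sqrt{-4161} = i \sqrt{4161} \approx 64.506 i$)
$K{\left(c \right)} = - \frac{29}{6}$ ($K{\left(c \right)} = -5 + \frac{\left(c + c\right) \frac{1}{c + c}}{6} = -5 + \frac{2 c \frac{1}{2 c}}{6} = -5 + \frac{1}{6} \cdot 1 = -5 + \frac{1}{6} = - \frac{29}{6}$)
$\frac{O{\left(R \right)} + K{\left(-190 \right)}}{V + 20897} = \frac{4 i \sqrt{3} - \frac{29}{6}}{i \sqrt{4161} + 20897} = \frac{- \frac{29}{6} + 4 i \sqrt{3}}{20897 + i \sqrt{4161}}$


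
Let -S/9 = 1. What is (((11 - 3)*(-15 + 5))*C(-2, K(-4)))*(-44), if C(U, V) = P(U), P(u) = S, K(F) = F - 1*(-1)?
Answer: -31680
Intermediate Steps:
K(F) = 1 + F (K(F) = F + 1 = 1 + F)
S = -9 (S = -9*1 = -9)
P(u) = -9
C(U, V) = -9
(((11 - 3)*(-15 + 5))*C(-2, K(-4)))*(-44) = (((11 - 3)*(-15 + 5))*(-9))*(-44) = ((8*(-10))*(-9))*(-44) = -80*(-9)*(-44) = 720*(-44) = -31680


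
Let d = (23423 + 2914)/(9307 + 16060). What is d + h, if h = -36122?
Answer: -916280437/25367 ≈ -36121.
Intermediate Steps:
d = 26337/25367 ≈ 1.0382
d + h = 26337/25367 - 36122 = -916280437/25367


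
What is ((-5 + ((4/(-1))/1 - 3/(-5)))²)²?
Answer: 3111696/625 ≈ 4978.7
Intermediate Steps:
((-5 + ((4/(-1))/1 - 3/(-5)))²)² = ((-5 + ((4*(-1))*1 - 3*(-⅕)))²)² = ((-5 + (-4*1 + ⅗))²)² = ((-5 + (-4 + ⅗))²)² = ((-5 - 17/5)²)² = ((-42/5)²)² = (1764/25)² = 3111696/625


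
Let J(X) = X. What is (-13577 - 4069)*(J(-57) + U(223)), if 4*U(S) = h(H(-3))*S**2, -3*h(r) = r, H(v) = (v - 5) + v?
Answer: -1606771235/2 ≈ -8.0339e+8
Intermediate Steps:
H(v) = -5 + 2*v (H(v) = (-5 + v) + v = -5 + 2*v)
h(r) = -r/3
U(S) = 11*S**2/12 (U(S) = ((-(-5 + 2*(-3))/3)*S**2)/4 = ((-(-5 - 6)/3)*S**2)/4 = ((-1/3*(-11))*S**2)/4 = (11*S**2/3)/4 = 11*S**2/12)
(-13577 - 4069)*(J(-57) + U(223)) = (-13577 - 4069)*(-57 + (11/12)*223**2) = -17646*(-57 + (11/12)*49729) = -17646*(-57 + 547019/12) = -17646*546335/12 = -1606771235/2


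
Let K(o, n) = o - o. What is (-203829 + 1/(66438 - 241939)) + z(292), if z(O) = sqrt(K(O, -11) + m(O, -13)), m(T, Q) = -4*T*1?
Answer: -35772193330/175501 + 4*I*sqrt(73) ≈ -2.0383e+5 + 34.176*I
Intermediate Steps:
K(o, n) = 0
m(T, Q) = -4*T
z(O) = 2*sqrt(-O) (z(O) = sqrt(0 - 4*O) = sqrt(-4*O) = 2*sqrt(-O))
(-203829 + 1/(66438 - 241939)) + z(292) = (-203829 + 1/(66438 - 241939)) + 2*sqrt(-1*292) = (-203829 + 1/(-175501)) + 2*sqrt(-292) = (-203829 - 1/175501) + 2*(2*I*sqrt(73)) = -35772193330/175501 + 4*I*sqrt(73)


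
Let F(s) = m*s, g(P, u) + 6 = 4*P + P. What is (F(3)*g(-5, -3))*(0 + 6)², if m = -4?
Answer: 13392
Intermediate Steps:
g(P, u) = -6 + 5*P (g(P, u) = -6 + (4*P + P) = -6 + 5*P)
F(s) = -4*s
(F(3)*g(-5, -3))*(0 + 6)² = ((-4*3)*(-6 + 5*(-5)))*(0 + 6)² = -12*(-6 - 25)*6² = -12*(-31)*36 = 372*36 = 13392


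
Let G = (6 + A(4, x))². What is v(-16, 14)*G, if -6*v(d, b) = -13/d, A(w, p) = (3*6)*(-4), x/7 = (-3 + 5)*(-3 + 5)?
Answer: -4719/8 ≈ -589.88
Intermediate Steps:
x = 28 (x = 7*((-3 + 5)*(-3 + 5)) = 7*(2*2) = 7*4 = 28)
A(w, p) = -72 (A(w, p) = 18*(-4) = -72)
v(d, b) = 13/(6*d) (v(d, b) = -(-13)/(6*d) = 13/(6*d))
G = 4356 (G = (6 - 72)² = (-66)² = 4356)
v(-16, 14)*G = ((13/6)/(-16))*4356 = ((13/6)*(-1/16))*4356 = -13/96*4356 = -4719/8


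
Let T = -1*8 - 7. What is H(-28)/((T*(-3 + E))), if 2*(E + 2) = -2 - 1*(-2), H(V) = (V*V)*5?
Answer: 784/15 ≈ 52.267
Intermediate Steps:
H(V) = 5*V² (H(V) = V²*5 = 5*V²)
E = -2 (E = -2 + (-2 - 1*(-2))/2 = -2 + (-2 + 2)/2 = -2 + (½)*0 = -2 + 0 = -2)
T = -15 (T = -8 - 7 = -15)
H(-28)/((T*(-3 + E))) = (5*(-28)²)/((-15*(-3 - 2))) = (5*784)/((-15*(-5))) = 3920/75 = 3920*(1/75) = 784/15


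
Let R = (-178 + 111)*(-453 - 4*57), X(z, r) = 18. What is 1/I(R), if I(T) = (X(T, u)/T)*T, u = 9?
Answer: 1/18 ≈ 0.055556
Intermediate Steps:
R = 45627 (R = -67*(-453 - 228) = -67*(-681) = 45627)
I(T) = 18 (I(T) = (18/T)*T = 18)
1/I(R) = 1/18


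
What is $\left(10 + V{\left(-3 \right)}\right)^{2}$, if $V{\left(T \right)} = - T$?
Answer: $169$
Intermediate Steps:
$\left(10 + V{\left(-3 \right)}\right)^{2} = \left(10 - -3\right)^{2} = \left(10 + 3\right)^{2} = 13^{2} = 169$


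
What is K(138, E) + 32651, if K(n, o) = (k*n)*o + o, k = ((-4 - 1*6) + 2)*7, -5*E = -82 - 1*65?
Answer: -972614/5 ≈ -1.9452e+5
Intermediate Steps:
E = 147/5 (E = -(-82 - 1*65)/5 = -(-82 - 65)/5 = -⅕*(-147) = 147/5 ≈ 29.400)
k = -56 (k = ((-4 - 6) + 2)*7 = (-10 + 2)*7 = -8*7 = -56)
K(n, o) = o - 56*n*o (K(n, o) = (-56*n)*o + o = -56*n*o + o = o - 56*n*o)
K(138, E) + 32651 = 147*(1 - 56*138)/5 + 32651 = 147*(1 - 7728)/5 + 32651 = (147/5)*(-7727) + 32651 = -1135869/5 + 32651 = -972614/5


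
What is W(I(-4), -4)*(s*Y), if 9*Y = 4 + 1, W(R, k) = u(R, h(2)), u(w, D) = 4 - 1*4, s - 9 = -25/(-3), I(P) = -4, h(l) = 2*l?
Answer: 0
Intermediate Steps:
s = 52/3 (s = 9 - 25/(-3) = 9 - 25*(-⅓) = 9 + 25/3 = 52/3 ≈ 17.333)
u(w, D) = 0 (u(w, D) = 4 - 4 = 0)
W(R, k) = 0
Y = 5/9 (Y = (4 + 1)/9 = (⅑)*5 = 5/9 ≈ 0.55556)
W(I(-4), -4)*(s*Y) = 0*((52/3)*(5/9)) = 0*(260/27) = 0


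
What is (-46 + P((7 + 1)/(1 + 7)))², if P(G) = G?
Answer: 2025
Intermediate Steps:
(-46 + P((7 + 1)/(1 + 7)))² = (-46 + (7 + 1)/(1 + 7))² = (-46 + 8/8)² = (-46 + 8*(⅛))² = (-46 + 1)² = (-45)² = 2025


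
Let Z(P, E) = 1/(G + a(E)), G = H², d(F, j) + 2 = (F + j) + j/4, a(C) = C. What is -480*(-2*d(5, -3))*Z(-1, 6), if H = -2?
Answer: -72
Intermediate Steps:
d(F, j) = -2 + F + 5*j/4 (d(F, j) = -2 + ((F + j) + j/4) = -2 + (F + 5*j/4) = -2 + F + 5*j/4)
G = 4 (G = (-2)² = 4)
Z(P, E) = 1/(4 + E)
-480*(-2*d(5, -3))*Z(-1, 6) = -480*(-2*(-2 + 5 + (5/4)*(-3)))/(4 + 6) = -480*(-2*(-2 + 5 - 15/4))/10 = -480*(-2*(-¾))/10 = -720/10 = -480*3/20 = -72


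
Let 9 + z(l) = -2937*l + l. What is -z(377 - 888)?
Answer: -1500287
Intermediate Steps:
z(l) = -9 - 2936*l (z(l) = -9 + (-2937*l + l) = -9 - 2936*l)
-z(377 - 888) = -(-9 - 2936*(377 - 888)) = -(-9 - 2936*(-511)) = -(-9 + 1500296) = -1*1500287 = -1500287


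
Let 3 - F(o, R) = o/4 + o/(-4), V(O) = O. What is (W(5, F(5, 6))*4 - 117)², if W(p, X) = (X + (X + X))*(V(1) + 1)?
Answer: 2025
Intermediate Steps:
F(o, R) = 3 (F(o, R) = 3 - (o/4 + o/(-4)) = 3 - (o*(¼) + o*(-¼)) = 3 - (o/4 - o/4) = 3 - 1*0 = 3 + 0 = 3)
W(p, X) = 6*X (W(p, X) = (X + (X + X))*(1 + 1) = (X + 2*X)*2 = (3*X)*2 = 6*X)
(W(5, F(5, 6))*4 - 117)² = ((6*3)*4 - 117)² = (18*4 - 117)² = (72 - 117)² = (-45)² = 2025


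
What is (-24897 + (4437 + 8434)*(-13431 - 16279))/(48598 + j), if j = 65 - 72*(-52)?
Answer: -382422307/52407 ≈ -7297.2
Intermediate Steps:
j = 3809 (j = 65 + 3744 = 3809)
(-24897 + (4437 + 8434)*(-13431 - 16279))/(48598 + j) = (-24897 + (4437 + 8434)*(-13431 - 16279))/(48598 + 3809) = (-24897 + 12871*(-29710))/52407 = (-24897 - 382397410)*(1/52407) = -382422307*1/52407 = -382422307/52407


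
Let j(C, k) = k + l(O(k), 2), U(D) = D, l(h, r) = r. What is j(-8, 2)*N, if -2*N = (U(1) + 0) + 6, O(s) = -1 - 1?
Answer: -14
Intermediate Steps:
O(s) = -2
j(C, k) = 2 + k (j(C, k) = k + 2 = 2 + k)
N = -7/2 (N = -((1 + 0) + 6)/2 = -(1 + 6)/2 = -1/2*7 = -7/2 ≈ -3.5000)
j(-8, 2)*N = (2 + 2)*(-7/2) = 4*(-7/2) = -14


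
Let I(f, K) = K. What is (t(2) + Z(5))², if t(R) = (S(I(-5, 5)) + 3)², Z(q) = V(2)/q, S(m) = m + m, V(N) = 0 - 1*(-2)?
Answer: 717409/25 ≈ 28696.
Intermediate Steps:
V(N) = 2 (V(N) = 0 + 2 = 2)
S(m) = 2*m
Z(q) = 2/q
t(R) = 169 (t(R) = (2*5 + 3)² = (10 + 3)² = 13² = 169)
(t(2) + Z(5))² = (169 + 2/5)² = (169 + 2*(⅕))² = (169 + ⅖)² = (847/5)² = 717409/25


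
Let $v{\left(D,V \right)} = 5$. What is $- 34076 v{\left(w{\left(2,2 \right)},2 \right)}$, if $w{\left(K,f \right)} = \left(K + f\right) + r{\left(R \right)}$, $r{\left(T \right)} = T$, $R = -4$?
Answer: $-170380$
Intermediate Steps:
$w{\left(K,f \right)} = -4 + K + f$ ($w{\left(K,f \right)} = \left(K + f\right) - 4 = -4 + K + f$)
$- 34076 v{\left(w{\left(2,2 \right)},2 \right)} = \left(-34076\right) 5 = -170380$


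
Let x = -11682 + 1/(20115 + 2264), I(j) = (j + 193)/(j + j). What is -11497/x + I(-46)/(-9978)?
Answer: 78741908889469/79995940510184 ≈ 0.98432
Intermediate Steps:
I(j) = (193 + j)/(2*j) (I(j) = (193 + j)/((2*j)) = (193 + j)*(1/(2*j)) = (193 + j)/(2*j))
x = -261431477/22379 (x = -11682 + 1/22379 = -261431477/22379 ≈ -11682.)
-11497/x + I(-46)/(-9978) = -11497/(-261431477/22379) + ((½)*(193 - 46)/(-46))/(-9978) = -11497*(-22379/261431477) + ((½)*(-1/46)*147)*(-1/9978) = 257291363/261431477 - 147/92*(-1/9978) = 257291363/261431477 + 49/305992 = 78741908889469/79995940510184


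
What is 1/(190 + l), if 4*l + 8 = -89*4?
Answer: 1/99 ≈ 0.010101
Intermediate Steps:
l = -91 (l = -2 + (-89*4)/4 = -2 + (¼)*(-356) = -2 - 89 = -91)
1/(190 + l) = 1/(190 - 91) = 1/99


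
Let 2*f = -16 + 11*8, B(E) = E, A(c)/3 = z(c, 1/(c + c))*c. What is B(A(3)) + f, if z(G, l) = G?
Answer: 63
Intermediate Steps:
A(c) = 3*c² (A(c) = 3*(c*c) = 3*c²)
f = 36 (f = (-16 + 11*8)/2 = (-16 + 88)/2 = (½)*72 = 36)
B(A(3)) + f = 3*3² + 36 = 3*9 + 36 = 27 + 36 = 63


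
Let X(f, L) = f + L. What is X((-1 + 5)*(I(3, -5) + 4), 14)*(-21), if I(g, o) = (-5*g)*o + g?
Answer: -7182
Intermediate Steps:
I(g, o) = g - 5*g*o (I(g, o) = -5*g*o + g = g - 5*g*o)
X(f, L) = L + f
X((-1 + 5)*(I(3, -5) + 4), 14)*(-21) = (14 + (-1 + 5)*(3*(1 - 5*(-5)) + 4))*(-21) = (14 + 4*(3*(1 + 25) + 4))*(-21) = (14 + 4*(3*26 + 4))*(-21) = (14 + 4*(78 + 4))*(-21) = (14 + 4*82)*(-21) = (14 + 328)*(-21) = 342*(-21) = -7182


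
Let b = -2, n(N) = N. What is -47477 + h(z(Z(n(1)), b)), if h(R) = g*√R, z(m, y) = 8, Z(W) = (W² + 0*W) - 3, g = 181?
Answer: -47477 + 362*√2 ≈ -46965.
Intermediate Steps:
Z(W) = -3 + W² (Z(W) = (W² + 0) - 3 = W² - 3 = -3 + W²)
h(R) = 181*√R
-47477 + h(z(Z(n(1)), b)) = -47477 + 181*√8 = -47477 + 181*(2*√2) = -47477 + 362*√2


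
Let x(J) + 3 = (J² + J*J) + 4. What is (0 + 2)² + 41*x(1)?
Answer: 127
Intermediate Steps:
x(J) = 1 + 2*J² (x(J) = -3 + ((J² + J*J) + 4) = -3 + ((J² + J²) + 4) = -3 + (2*J² + 4) = -3 + (4 + 2*J²) = 1 + 2*J²)
(0 + 2)² + 41*x(1) = (0 + 2)² + 41*(1 + 2*1²) = 2² + 41*(1 + 2*1) = 4 + 41*(1 + 2) = 4 + 41*3 = 4 + 123 = 127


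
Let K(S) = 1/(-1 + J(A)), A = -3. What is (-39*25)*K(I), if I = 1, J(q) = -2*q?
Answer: -195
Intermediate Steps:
K(S) = ⅕ (K(S) = 1/(-1 - 2*(-3)) = 1/(-1 + 6) = 1/5 = ⅕)
(-39*25)*K(I) = -39*25*(⅕) = -975*⅕ = -195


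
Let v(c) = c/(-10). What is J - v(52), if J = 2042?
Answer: 10236/5 ≈ 2047.2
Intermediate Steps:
v(c) = -c/10 (v(c) = c*(-⅒) = -c/10)
J - v(52) = 2042 - (-1)*52/10 = 2042 - 1*(-26/5) = 2042 + 26/5 = 10236/5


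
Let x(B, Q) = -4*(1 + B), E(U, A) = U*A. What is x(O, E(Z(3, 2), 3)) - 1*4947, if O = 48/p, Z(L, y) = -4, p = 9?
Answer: -14917/3 ≈ -4972.3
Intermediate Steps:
O = 16/3 (O = 48/9 = 48*(⅑) = 16/3 ≈ 5.3333)
E(U, A) = A*U
x(B, Q) = -4 - 4*B
x(O, E(Z(3, 2), 3)) - 1*4947 = (-4 - 4*16/3) - 1*4947 = (-4 - 64/3) - 4947 = -76/3 - 4947 = -14917/3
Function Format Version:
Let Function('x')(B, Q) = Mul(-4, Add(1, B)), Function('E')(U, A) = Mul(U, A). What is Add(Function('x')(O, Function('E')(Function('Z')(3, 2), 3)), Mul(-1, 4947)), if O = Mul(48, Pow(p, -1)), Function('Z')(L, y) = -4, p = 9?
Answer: Rational(-14917, 3) ≈ -4972.3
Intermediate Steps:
O = Rational(16, 3) (O = Mul(48, Pow(9, -1)) = Mul(48, Rational(1, 9)) = Rational(16, 3) ≈ 5.3333)
Function('E')(U, A) = Mul(A, U)
Function('x')(B, Q) = Add(-4, Mul(-4, B))
Add(Function('x')(O, Function('E')(Function('Z')(3, 2), 3)), Mul(-1, 4947)) = Add(Add(-4, Mul(-4, Rational(16, 3))), Mul(-1, 4947)) = Add(Add(-4, Rational(-64, 3)), -4947) = Add(Rational(-76, 3), -4947) = Rational(-14917, 3)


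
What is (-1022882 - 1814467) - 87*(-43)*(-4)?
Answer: -2852313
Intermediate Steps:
(-1022882 - 1814467) - 87*(-43)*(-4) = -2837349 - (-3741)*(-4) = -2837349 - 1*14964 = -2837349 - 14964 = -2852313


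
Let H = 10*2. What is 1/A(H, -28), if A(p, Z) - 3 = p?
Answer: 1/23 ≈ 0.043478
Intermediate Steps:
H = 20
A(p, Z) = 3 + p
1/A(H, -28) = 1/(3 + 20) = 1/23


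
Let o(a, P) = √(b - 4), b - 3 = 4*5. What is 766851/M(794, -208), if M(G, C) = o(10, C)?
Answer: 766851*√19/19 ≈ 1.7593e+5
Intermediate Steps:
b = 23 (b = 3 + 4*5 = 3 + 20 = 23)
o(a, P) = √19 (o(a, P) = √(23 - 4) = √19)
M(G, C) = √19
766851/M(794, -208) = 766851/(√19) = 766851*(√19/19) = 766851*√19/19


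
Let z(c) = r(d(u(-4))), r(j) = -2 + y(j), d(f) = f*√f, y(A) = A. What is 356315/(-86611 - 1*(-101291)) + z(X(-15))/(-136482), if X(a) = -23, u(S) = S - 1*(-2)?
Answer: 4863061319/200355576 + I*√2/68241 ≈ 24.272 + 2.0724e-5*I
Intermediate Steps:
u(S) = 2 + S (u(S) = S + 2 = 2 + S)
d(f) = f^(3/2)
r(j) = -2 + j
z(c) = -2 - 2*I*√2 (z(c) = -2 + (2 - 4)^(3/2) = -2 + (-2)^(3/2) = -2 - 2*I*√2)
356315/(-86611 - 1*(-101291)) + z(X(-15))/(-136482) = 356315/(-86611 - 1*(-101291)) + (-2 - 2*I*√2)/(-136482) = 356315/(-86611 + 101291) + (-2 - 2*I*√2)*(-1/136482) = 356315/14680 + (1/68241 + I*√2/68241) = 356315*(1/14680) + (1/68241 + I*√2/68241) = 71263/2936 + (1/68241 + I*√2/68241) = 4863061319/200355576 + I*√2/68241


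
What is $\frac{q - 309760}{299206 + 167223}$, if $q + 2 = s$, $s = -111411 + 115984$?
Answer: $- \frac{305189}{466429} \approx -0.65431$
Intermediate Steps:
$s = 4573$
$q = 4571$ ($q = -2 + 4573 = 4571$)
$\frac{q - 309760}{299206 + 167223} = \frac{4571 - 309760}{299206 + 167223} = - \frac{305189}{466429}$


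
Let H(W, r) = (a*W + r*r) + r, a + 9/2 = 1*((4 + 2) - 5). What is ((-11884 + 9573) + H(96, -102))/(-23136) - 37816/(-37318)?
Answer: 294620843/431694624 ≈ 0.68248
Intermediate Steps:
a = -7/2 (a = -9/2 + 1*((4 + 2) - 5) = -9/2 + 1*(6 - 5) = -9/2 + 1*1 = -9/2 + 1 = -7/2 ≈ -3.5000)
H(W, r) = r + r² - 7*W/2 (H(W, r) = (-7*W/2 + r*r) + r = (-7*W/2 + r²) + r = (r² - 7*W/2) + r = r + r² - 7*W/2)
((-11884 + 9573) + H(96, -102))/(-23136) - 37816/(-37318) = ((-11884 + 9573) + (-102 + (-102)² - 7/2*96))/(-23136) - 37816/(-37318) = (-2311 + (-102 + 10404 - 336))*(-1/23136) - 37816*(-1/37318) = (-2311 + 9966)*(-1/23136) + 18908/18659 = 7655*(-1/23136) + 18908/18659 = -7655/23136 + 18908/18659 = 294620843/431694624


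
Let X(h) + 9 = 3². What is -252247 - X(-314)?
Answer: -252247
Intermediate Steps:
X(h) = 0 (X(h) = -9 + 3² = -9 + 9 = 0)
-252247 - X(-314) = -252247 - 1*0 = -252247 + 0 = -252247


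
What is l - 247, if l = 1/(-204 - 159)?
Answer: -89662/363 ≈ -247.00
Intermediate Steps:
l = -1/363 (l = 1/(-363) = -1/363 ≈ -0.0027548)
l - 247 = -1/363 - 247 = -89662/363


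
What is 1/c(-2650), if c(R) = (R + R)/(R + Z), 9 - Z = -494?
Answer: 2147/5300 ≈ 0.40509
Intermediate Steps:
Z = 503 (Z = 9 - 1*(-494) = 9 + 494 = 503)
c(R) = 2*R/(503 + R) (c(R) = (R + R)/(R + 503) = (2*R)/(503 + R) = 2*R/(503 + R))
1/c(-2650) = 1/(2*(-2650)/(503 - 2650)) = 1/(2*(-2650)/(-2147)) = 1/(2*(-2650)*(-1/2147)) = 1/(5300/2147) = 2147/5300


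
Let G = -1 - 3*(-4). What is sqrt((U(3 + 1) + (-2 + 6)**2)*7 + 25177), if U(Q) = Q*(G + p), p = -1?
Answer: 3*sqrt(2841) ≈ 159.90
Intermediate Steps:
G = 11 (G = -1 + 12 = 11)
U(Q) = 10*Q (U(Q) = Q*(11 - 1) = Q*10 = 10*Q)
sqrt((U(3 + 1) + (-2 + 6)**2)*7 + 25177) = sqrt((10*(3 + 1) + (-2 + 6)**2)*7 + 25177) = sqrt((10*4 + 4**2)*7 + 25177) = sqrt((40 + 16)*7 + 25177) = sqrt(56*7 + 25177) = sqrt(392 + 25177) = sqrt(25569) = 3*sqrt(2841)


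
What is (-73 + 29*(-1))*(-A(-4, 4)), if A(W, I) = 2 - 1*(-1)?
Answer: 306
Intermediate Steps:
A(W, I) = 3 (A(W, I) = 2 + 1 = 3)
(-73 + 29*(-1))*(-A(-4, 4)) = (-73 + 29*(-1))*(-1*3) = (-73 - 29)*(-3) = -102*(-3) = 306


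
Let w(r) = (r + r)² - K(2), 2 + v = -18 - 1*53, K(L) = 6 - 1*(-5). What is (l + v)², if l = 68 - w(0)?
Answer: 36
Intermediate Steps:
K(L) = 11 (K(L) = 6 + 5 = 11)
v = -73 (v = -2 + (-18 - 1*53) = -2 + (-18 - 53) = -2 - 71 = -73)
w(r) = -11 + 4*r² (w(r) = (r + r)² - 1*11 = (2*r)² - 11 = 4*r² - 11 = -11 + 4*r²)
l = 79 (l = 68 - (-11 + 4*0²) = 68 - (-11 + 4*0) = 68 - (-11 + 0) = 68 - 1*(-11) = 68 + 11 = 79)
(l + v)² = (79 - 73)² = 6² = 36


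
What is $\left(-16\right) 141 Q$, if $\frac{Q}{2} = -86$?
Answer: $388032$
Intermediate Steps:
$Q = -172$ ($Q = 2 \left(-86\right) = -172$)
$\left(-16\right) 141 Q = \left(-16\right) 141 \left(-172\right) = \left(-2256\right) \left(-172\right) = 388032$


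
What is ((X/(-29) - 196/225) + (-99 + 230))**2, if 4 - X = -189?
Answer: 649097703556/42575625 ≈ 15246.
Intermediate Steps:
X = 193 (X = 4 - 1*(-189) = 4 + 189 = 193)
((X/(-29) - 196/225) + (-99 + 230))**2 = ((193/(-29) - 196/225) + (-99 + 230))**2 = ((193*(-1/29) - 196*1/225) + 131)**2 = ((-193/29 - 196/225) + 131)**2 = (-49109/6525 + 131)**2 = (805666/6525)**2 = 649097703556/42575625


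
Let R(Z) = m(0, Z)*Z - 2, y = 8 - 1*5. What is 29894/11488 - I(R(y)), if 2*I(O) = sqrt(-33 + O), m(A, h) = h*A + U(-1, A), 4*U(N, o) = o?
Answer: 14947/5744 - I*sqrt(35)/2 ≈ 2.6022 - 2.958*I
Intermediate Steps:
U(N, o) = o/4
y = 3 (y = 8 - 5 = 3)
m(A, h) = A/4 + A*h (m(A, h) = h*A + A/4 = A*h + A/4 = A/4 + A*h)
R(Z) = -2 (R(Z) = (0*(1/4 + Z))*Z - 2 = 0*Z - 2 = 0 - 2 = -2)
I(O) = sqrt(-33 + O)/2
29894/11488 - I(R(y)) = 29894/11488 - sqrt(-33 - 2)/2 = 29894*(1/11488) - sqrt(-35)/2 = 14947/5744 - I*sqrt(35)/2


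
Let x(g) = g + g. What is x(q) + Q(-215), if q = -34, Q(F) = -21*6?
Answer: -194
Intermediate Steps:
Q(F) = -126
x(g) = 2*g
x(q) + Q(-215) = 2*(-34) - 126 = -68 - 126 = -194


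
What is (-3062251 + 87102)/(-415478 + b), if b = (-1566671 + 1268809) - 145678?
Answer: 2975149/859018 ≈ 3.4634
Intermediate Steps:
b = -443540 (b = -297862 - 145678 = -443540)
(-3062251 + 87102)/(-415478 + b) = (-3062251 + 87102)/(-415478 - 443540) = -2975149/(-859018) = -2975149*(-1/859018) = 2975149/859018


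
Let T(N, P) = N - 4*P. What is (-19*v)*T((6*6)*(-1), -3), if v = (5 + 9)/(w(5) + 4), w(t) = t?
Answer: 2128/3 ≈ 709.33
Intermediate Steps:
v = 14/9 (v = (5 + 9)/(5 + 4) = 14/9 ≈ 1.5556)
(-19*v)*T((6*6)*(-1), -3) = (-19*14/9)*((6*6)*(-1) - 4*(-3)) = -266*(36*(-1) + 12)/9 = -266*(-36 + 12)/9 = -266/9*(-24) = 2128/3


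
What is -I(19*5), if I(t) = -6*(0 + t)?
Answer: 570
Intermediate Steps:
I(t) = -6*t
-I(19*5) = -(-6)*19*5 = -(-6)*95 = -1*(-570) = 570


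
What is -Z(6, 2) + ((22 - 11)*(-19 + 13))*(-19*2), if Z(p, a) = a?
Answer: 2506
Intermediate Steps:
-Z(6, 2) + ((22 - 11)*(-19 + 13))*(-19*2) = -1*2 + ((22 - 11)*(-19 + 13))*(-19*2) = -2 + (11*(-6))*(-38) = -2 - 66*(-38) = -2 + 2508 = 2506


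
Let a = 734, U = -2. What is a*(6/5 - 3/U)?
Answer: 9909/5 ≈ 1981.8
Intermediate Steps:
a*(6/5 - 3/U) = 734*(6/5 - 3/(-2)) = 734*(6*(1/5) - 3*(-1/2)) = 734*(6/5 + 3/2) = 734*(27/10) = 9909/5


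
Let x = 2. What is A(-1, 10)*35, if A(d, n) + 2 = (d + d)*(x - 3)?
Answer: 0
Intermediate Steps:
A(d, n) = -2 - 2*d (A(d, n) = -2 + (d + d)*(2 - 3) = -2 + (2*d)*(-1) = -2 - 2*d)
A(-1, 10)*35 = (-2 - 2*(-1))*35 = (-2 + 2)*35 = 0*35 = 0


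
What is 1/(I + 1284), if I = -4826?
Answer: -1/3542 ≈ -0.00028233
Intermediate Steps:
1/(I + 1284) = 1/(-4826 + 1284) = 1/(-3542) = -1/3542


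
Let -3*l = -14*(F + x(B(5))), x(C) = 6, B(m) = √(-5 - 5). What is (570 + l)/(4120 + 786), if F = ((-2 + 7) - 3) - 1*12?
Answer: 827/7359 ≈ 0.11238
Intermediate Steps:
B(m) = I*√10 (B(m) = √(-10) = I*√10)
F = -10 (F = (5 - 3) - 12 = 2 - 12 = -10)
l = -56/3 (l = -(-14)*(-10 + 6)/3 = -(-14)*(-4)/3 = -⅓*56 = -56/3 ≈ -18.667)
(570 + l)/(4120 + 786) = (570 - 56/3)/(4120 + 786) = (1654/3)/4906 = (1654/3)*(1/4906) = 827/7359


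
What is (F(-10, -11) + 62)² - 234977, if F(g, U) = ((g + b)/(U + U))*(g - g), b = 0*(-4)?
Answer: -231133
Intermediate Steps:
b = 0
F(g, U) = 0 (F(g, U) = ((g + 0)/(U + U))*(g - g) = (g/((2*U)))*0 = (g*(1/(2*U)))*0 = (g/(2*U))*0 = 0)
(F(-10, -11) + 62)² - 234977 = (0 + 62)² - 234977 = 62² - 234977 = 3844 - 234977 = -231133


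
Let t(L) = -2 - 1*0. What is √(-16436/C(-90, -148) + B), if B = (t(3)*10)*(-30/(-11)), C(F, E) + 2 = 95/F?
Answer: 4*√1006665/55 ≈ 72.969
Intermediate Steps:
C(F, E) = -2 + 95/F
t(L) = -2 (t(L) = -2 + 0 = -2)
B = -600/11 (B = (-2*10)*(-30/(-11)) = -(-600)*(-1)/11 = -20*30/11 = -600/11 ≈ -54.545)
√(-16436/C(-90, -148) + B) = √(-16436/(-2 + 95/(-90)) - 600/11) = √(-16436/(-2 + 95*(-1/90)) - 600/11) = √(-16436/(-2 - 19/18) - 600/11) = √(-16436/(-55/18) - 600/11) = √(-16436*(-18/55) - 600/11) = √(295848/55 - 600/11) = √(292848/55) = 4*√1006665/55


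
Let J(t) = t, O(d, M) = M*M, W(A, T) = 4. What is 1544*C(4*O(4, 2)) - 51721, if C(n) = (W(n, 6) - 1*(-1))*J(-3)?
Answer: -74881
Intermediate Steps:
O(d, M) = M²
C(n) = -15 (C(n) = (4 - 1*(-1))*(-3) = (4 + 1)*(-3) = 5*(-3) = -15)
1544*C(4*O(4, 2)) - 51721 = 1544*(-15) - 51721 = -23160 - 51721 = -74881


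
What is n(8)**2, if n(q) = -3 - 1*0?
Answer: 9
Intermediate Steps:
n(q) = -3 (n(q) = -3 + 0 = -3)
n(8)**2 = (-3)**2 = 9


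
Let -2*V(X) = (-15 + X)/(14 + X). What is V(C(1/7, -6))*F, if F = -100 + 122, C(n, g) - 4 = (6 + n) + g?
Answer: 836/127 ≈ 6.5827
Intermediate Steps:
C(n, g) = 10 + g + n (C(n, g) = 4 + ((6 + n) + g) = 4 + (6 + g + n) = 10 + g + n)
V(X) = -(-15 + X)/(2*(14 + X))
F = 22
V(C(1/7, -6))*F = ((15 - (10 - 6 + 1/7))/(2*(14 + (10 - 6 + 1/7))))*22 = ((15 - (10 - 6 + ⅐))/(2*(14 + (10 - 6 + ⅐))))*22 = ((15 - 1*29/7)/(2*(14 + 29/7)))*22 = ((15 - 29/7)/(2*(127/7)))*22 = ((½)*(7/127)*(76/7))*22 = (38/127)*22 = 836/127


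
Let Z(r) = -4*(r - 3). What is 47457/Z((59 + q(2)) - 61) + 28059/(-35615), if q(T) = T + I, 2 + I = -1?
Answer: 563169213/284920 ≈ 1976.6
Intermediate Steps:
I = -3 (I = -2 - 1 = -3)
q(T) = -3 + T (q(T) = T - 3 = -3 + T)
Z(r) = 12 - 4*r (Z(r) = -4*(-3 + r) = 12 - 4*r)
47457/Z((59 + q(2)) - 61) + 28059/(-35615) = 47457/(12 - 4*((59 + (-3 + 2)) - 61)) + 28059/(-35615) = 47457/(12 - 4*((59 - 1) - 61)) + 28059*(-1/35615) = 47457/(12 - 4*(58 - 61)) - 28059/35615 = 47457/(12 - 4*(-3)) - 28059/35615 = 47457/(12 + 12) - 28059/35615 = 47457/24 - 28059/35615 = 47457*(1/24) - 28059/35615 = 15819/8 - 28059/35615 = 563169213/284920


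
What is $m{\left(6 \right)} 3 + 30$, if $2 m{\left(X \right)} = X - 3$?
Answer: $\frac{69}{2} \approx 34.5$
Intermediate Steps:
$m{\left(X \right)} = - \frac{3}{2} + \frac{X}{2}$ ($m{\left(X \right)} = \frac{X - 3}{2} = \frac{-3 + X}{2} = - \frac{3}{2} + \frac{X}{2}$)
$m{\left(6 \right)} 3 + 30 = \left(- \frac{3}{2} + \frac{1}{2} \cdot 6\right) 3 + 30 = \left(- \frac{3}{2} + 3\right) 3 + 30 = \frac{3}{2} \cdot 3 + 30 = \frac{9}{2} + 30 = \frac{69}{2}$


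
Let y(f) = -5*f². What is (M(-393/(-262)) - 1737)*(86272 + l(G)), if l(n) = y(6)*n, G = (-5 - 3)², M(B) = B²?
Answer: -129676032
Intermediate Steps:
G = 64 (G = (-8)² = 64)
l(n) = -180*n (l(n) = (-5*6²)*n = (-5*36)*n = -180*n)
(M(-393/(-262)) - 1737)*(86272 + l(G)) = ((-393/(-262))² - 1737)*(86272 - 180*64) = ((-393*(-1/262))² - 1737)*(86272 - 11520) = ((3/2)² - 1737)*74752 = (9/4 - 1737)*74752 = -6939/4*74752 = -129676032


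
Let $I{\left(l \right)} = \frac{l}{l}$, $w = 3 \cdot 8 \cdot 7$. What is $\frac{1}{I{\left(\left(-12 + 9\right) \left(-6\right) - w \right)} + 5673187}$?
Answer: $\frac{1}{5673188} \approx 1.7627 \cdot 10^{-7}$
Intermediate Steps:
$w = 168$ ($w = 24 \cdot 7 = 168$)
$I{\left(l \right)} = 1$
$\frac{1}{I{\left(\left(-12 + 9\right) \left(-6\right) - w \right)} + 5673187} = \frac{1}{1 + 5673187} = \frac{1}{5673188}$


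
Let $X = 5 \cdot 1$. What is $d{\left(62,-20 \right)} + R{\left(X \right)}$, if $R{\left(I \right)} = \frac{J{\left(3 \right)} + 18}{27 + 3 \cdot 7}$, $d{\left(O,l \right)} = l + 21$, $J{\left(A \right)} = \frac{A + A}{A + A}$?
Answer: $\frac{67}{48} \approx 1.3958$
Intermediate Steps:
$J{\left(A \right)} = 1$ ($J{\left(A \right)} = \frac{2 A}{2 A} = 2 A \frac{1}{2 A} = 1$)
$X = 5$
$d{\left(O,l \right)} = 21 + l$
$R{\left(I \right)} = \frac{19}{48}$ ($R{\left(I \right)} = \frac{1 + 18}{27 + 3 \cdot 7} = \frac{19}{27 + 21} = \frac{19}{48}$)
$d{\left(62,-20 \right)} + R{\left(X \right)} = \left(21 - 20\right) + \frac{19}{48} = 1 + \frac{19}{48} = \frac{67}{48}$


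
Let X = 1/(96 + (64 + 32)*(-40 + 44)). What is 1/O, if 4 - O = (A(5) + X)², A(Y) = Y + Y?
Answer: -230400/22128001 ≈ -0.010412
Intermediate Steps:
A(Y) = 2*Y
X = 1/480 (X = 1/(96 + 96*4) = 1/(96 + 384) = 1/480 ≈ 0.0020833)
O = -22128001/230400 (O = 4 - (2*5 + 1/480)² = 4 - (10 + 1/480)² = 4 - (4801/480)² = 4 - 1*23049601/230400 = 4 - 23049601/230400 = -22128001/230400 ≈ -96.042)
1/O = 1/(-22128001/230400) = -230400/22128001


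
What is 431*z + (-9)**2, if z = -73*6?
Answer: -188697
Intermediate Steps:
z = -438
431*z + (-9)**2 = 431*(-438) + (-9)**2 = -188778 + 81 = -188697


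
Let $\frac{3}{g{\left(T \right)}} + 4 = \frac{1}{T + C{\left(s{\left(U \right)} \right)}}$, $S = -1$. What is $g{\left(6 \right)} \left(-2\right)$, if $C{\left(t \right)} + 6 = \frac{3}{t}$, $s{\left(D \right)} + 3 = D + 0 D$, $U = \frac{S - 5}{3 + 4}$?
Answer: $\frac{42}{37} \approx 1.1351$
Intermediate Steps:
$U = - \frac{6}{7}$ ($U = \frac{-1 - 5}{3 + 4} = - \frac{6}{7} \approx -0.85714$)
$s{\left(D \right)} = -3 + D$ ($s{\left(D \right)} = -3 + \left(D + 0 D\right) = -3 + \left(D + 0\right) = -3 + D$)
$C{\left(t \right)} = -6 + \frac{3}{t}$
$g{\left(T \right)} = \frac{3}{-4 + \frac{1}{- \frac{61}{9} + T}}$ ($g{\left(T \right)} = \frac{3}{-4 + \frac{1}{T - \left(6 - \frac{3}{-3 - \frac{6}{7}}\right)}} = \frac{3}{-4 + \frac{1}{T - \left(6 - \frac{3}{- \frac{27}{7}}\right)}} = \frac{3}{-4 + \frac{1}{T + \left(-6 + 3 \left(- \frac{7}{27}\right)\right)}} = \frac{3}{-4 + \frac{1}{T - \frac{61}{9}}} = \frac{3}{-4 + \frac{1}{- \frac{61}{9} + T}}$)
$g{\left(6 \right)} \left(-2\right) = \frac{3 \left(61 - 54\right)}{-253 + 36 \cdot 6} \left(-2\right) = \frac{3 \left(61 - 54\right)}{-253 + 216} \left(-2\right) = 3 \frac{1}{-37} \cdot 7 \left(-2\right) = 3 \left(- \frac{1}{37}\right) 7 \left(-2\right) = \left(- \frac{21}{37}\right) \left(-2\right) = \frac{42}{37}$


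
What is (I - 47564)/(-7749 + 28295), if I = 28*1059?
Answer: -8956/10273 ≈ -0.87180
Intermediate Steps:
I = 29652
(I - 47564)/(-7749 + 28295) = (29652 - 47564)/(-7749 + 28295) = -17912/20546 = -17912*1/20546 = -8956/10273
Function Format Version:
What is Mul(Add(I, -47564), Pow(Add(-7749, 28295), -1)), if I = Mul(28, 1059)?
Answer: Rational(-8956, 10273) ≈ -0.87180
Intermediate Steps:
I = 29652
Mul(Add(I, -47564), Pow(Add(-7749, 28295), -1)) = Mul(Add(29652, -47564), Pow(Add(-7749, 28295), -1)) = Mul(-17912, Pow(20546, -1)) = Mul(-17912, Rational(1, 20546)) = Rational(-8956, 10273)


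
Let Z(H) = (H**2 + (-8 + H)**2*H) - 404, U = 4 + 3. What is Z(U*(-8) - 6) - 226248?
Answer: -526608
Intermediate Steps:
U = 7
Z(H) = -404 + H**2 + H*(-8 + H)**2 (Z(H) = (H**2 + H*(-8 + H)**2) - 404 = -404 + H**2 + H*(-8 + H)**2)
Z(U*(-8) - 6) - 226248 = (-404 + (7*(-8) - 6)**2 + (7*(-8) - 6)*(-8 + (7*(-8) - 6))**2) - 226248 = (-404 + (-56 - 6)**2 + (-56 - 6)*(-8 + (-56 - 6))**2) - 226248 = (-404 + (-62)**2 - 62*(-8 - 62)**2) - 226248 = (-404 + 3844 - 62*(-70)**2) - 226248 = (-404 + 3844 - 62*4900) - 226248 = (-404 + 3844 - 303800) - 226248 = -300360 - 226248 = -526608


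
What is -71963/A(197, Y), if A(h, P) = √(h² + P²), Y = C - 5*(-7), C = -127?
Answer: -71963*√47273/47273 ≈ -330.98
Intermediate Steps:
Y = -92 (Y = -127 - 5*(-7) = -127 - 1*(-35) = -127 + 35 = -92)
A(h, P) = √(P² + h²)
-71963/A(197, Y) = -71963/√((-92)² + 197²) = -71963/√(8464 + 38809) = -71963*√47273/47273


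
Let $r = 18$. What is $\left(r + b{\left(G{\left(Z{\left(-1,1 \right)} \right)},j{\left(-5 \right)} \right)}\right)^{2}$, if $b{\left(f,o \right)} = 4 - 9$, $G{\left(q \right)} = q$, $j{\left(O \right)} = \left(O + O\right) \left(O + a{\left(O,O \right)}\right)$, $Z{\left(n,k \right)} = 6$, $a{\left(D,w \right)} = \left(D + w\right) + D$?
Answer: $169$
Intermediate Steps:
$a{\left(D,w \right)} = w + 2 D$
$j{\left(O \right)} = 8 O^{2}$ ($j{\left(O \right)} = \left(O + O\right) \left(O + \left(O + 2 O\right)\right) = 2 O \left(O + 3 O\right) = 2 O 4 O = 8 O^{2}$)
$b{\left(f,o \right)} = -5$ ($b{\left(f,o \right)} = 4 - 9 = -5$)
$\left(r + b{\left(G{\left(Z{\left(-1,1 \right)} \right)},j{\left(-5 \right)} \right)}\right)^{2} = \left(18 - 5\right)^{2} = 13^{2} = 169$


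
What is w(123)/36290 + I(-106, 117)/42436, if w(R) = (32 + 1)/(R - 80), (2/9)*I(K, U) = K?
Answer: -371471901/33110052460 ≈ -0.011219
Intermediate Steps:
I(K, U) = 9*K/2
w(R) = 33/(-80 + R)
w(123)/36290 + I(-106, 117)/42436 = (33/(-80 + 123))/36290 + ((9/2)*(-106))/42436 = (33/43)*(1/36290) - 477*1/42436 = (33*(1/43))*(1/36290) - 477/42436 = (33/43)*(1/36290) - 477/42436 = 33/1560470 - 477/42436 = -371471901/33110052460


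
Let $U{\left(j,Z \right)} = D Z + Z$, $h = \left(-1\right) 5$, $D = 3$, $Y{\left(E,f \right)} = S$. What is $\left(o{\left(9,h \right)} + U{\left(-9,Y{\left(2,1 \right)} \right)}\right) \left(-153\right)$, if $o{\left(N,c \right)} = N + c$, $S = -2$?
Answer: $612$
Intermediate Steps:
$Y{\left(E,f \right)} = -2$
$h = -5$
$U{\left(j,Z \right)} = 4 Z$ ($U{\left(j,Z \right)} = 3 Z + Z = 4 Z$)
$\left(o{\left(9,h \right)} + U{\left(-9,Y{\left(2,1 \right)} \right)}\right) \left(-153\right) = \left(\left(9 - 5\right) + 4 \left(-2\right)\right) \left(-153\right) = \left(4 - 8\right) \left(-153\right) = \left(-4\right) \left(-153\right) = 612$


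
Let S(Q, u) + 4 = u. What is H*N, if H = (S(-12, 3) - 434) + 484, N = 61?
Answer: 2989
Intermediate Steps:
S(Q, u) = -4 + u
H = 49 (H = ((-4 + 3) - 434) + 484 = (-1 - 434) + 484 = -435 + 484 = 49)
H*N = 49*61 = 2989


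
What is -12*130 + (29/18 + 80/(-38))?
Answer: -533689/342 ≈ -1560.5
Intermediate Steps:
-12*130 + (29/18 + 80/(-38)) = -1560 + (29*(1/18) + 80*(-1/38)) = -1560 + (29/18 - 40/19) = -1560 - 169/342 = -533689/342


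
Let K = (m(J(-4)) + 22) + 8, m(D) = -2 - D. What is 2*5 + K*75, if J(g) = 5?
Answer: 1735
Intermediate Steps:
K = 23 (K = ((-2 - 1*5) + 22) + 8 = ((-2 - 5) + 22) + 8 = (-7 + 22) + 8 = 15 + 8 = 23)
2*5 + K*75 = 2*5 + 23*75 = 10 + 1725 = 1735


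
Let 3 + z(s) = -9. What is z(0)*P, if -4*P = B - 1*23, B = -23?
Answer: -138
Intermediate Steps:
z(s) = -12 (z(s) = -3 - 9 = -12)
P = 23/2 (P = -(-23 - 1*23)/4 = -(-23 - 23)/4 = -1/4*(-46) = 23/2 ≈ 11.500)
z(0)*P = -12*23/2 = -138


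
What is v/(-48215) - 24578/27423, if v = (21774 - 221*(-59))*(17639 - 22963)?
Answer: 5081514782006/1322199945 ≈ 3843.2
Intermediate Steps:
v = -185344412 (v = (21774 + 13039)*(-5324) = 34813*(-5324) = -185344412)
v/(-48215) - 24578/27423 = -185344412/(-48215) - 24578/27423 = -185344412*(-1/48215) - 24578*1/27423 = 185344412/48215 - 24578/27423 = 5081514782006/1322199945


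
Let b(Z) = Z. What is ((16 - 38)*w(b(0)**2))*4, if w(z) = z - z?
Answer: 0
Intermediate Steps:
w(z) = 0
((16 - 38)*w(b(0)**2))*4 = ((16 - 38)*0)*4 = -22*0*4 = 0*4 = 0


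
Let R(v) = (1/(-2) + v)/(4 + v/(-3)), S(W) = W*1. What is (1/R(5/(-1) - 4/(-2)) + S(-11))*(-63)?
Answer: 783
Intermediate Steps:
S(W) = W
R(v) = (-1/2 + v)/(4 - v/3) (R(v) = (-1/2 + v)/(4 + v*(-1/3)) = (-1/2 + v)/(4 - v/3))
(1/R(5/(-1) - 4/(-2)) + S(-11))*(-63) = (1/(3*(1 - 2*(5/(-1) - 4/(-2)))/(2*(-12 + (5/(-1) - 4/(-2))))) - 11)*(-63) = (1/(3*(1 - 2*(5*(-1) - 4*(-1/2)))/(2*(-12 + (5*(-1) - 4*(-1/2))))) - 11)*(-63) = (1/(3*(1 - 2*(-5 + 2))/(2*(-12 + (-5 + 2)))) - 11)*(-63) = (1/(3*(1 - 2*(-3))/(2*(-12 - 3))) - 11)*(-63) = (1/((3/2)*(1 + 6)/(-15)) - 11)*(-63) = (1/((3/2)*(-1/15)*7) - 11)*(-63) = (1/(-7/10) - 11)*(-63) = (-10/7 - 11)*(-63) = -87/7*(-63) = 783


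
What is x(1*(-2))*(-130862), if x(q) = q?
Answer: 261724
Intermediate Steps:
x(1*(-2))*(-130862) = (1*(-2))*(-130862) = -2*(-130862) = 261724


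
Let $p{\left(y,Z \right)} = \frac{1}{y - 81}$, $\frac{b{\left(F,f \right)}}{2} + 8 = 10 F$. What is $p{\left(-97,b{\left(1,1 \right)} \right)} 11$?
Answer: $- \frac{11}{178} \approx -0.061798$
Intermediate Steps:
$b{\left(F,f \right)} = -16 + 20 F$ ($b{\left(F,f \right)} = -16 + 2 \cdot 10 F = -16 + 20 F$)
$p{\left(y,Z \right)} = \frac{1}{-81 + y}$
$p{\left(-97,b{\left(1,1 \right)} \right)} 11 = \frac{1}{-81 - 97} \cdot 11 = \frac{1}{-178} \cdot 11 = \left(- \frac{1}{178}\right) 11 = - \frac{11}{178}$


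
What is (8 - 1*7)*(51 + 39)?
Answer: 90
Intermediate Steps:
(8 - 1*7)*(51 + 39) = (8 - 7)*90 = 1*90 = 90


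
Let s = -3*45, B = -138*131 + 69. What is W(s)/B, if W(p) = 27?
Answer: -1/667 ≈ -0.0014993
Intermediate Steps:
B = -18009 (B = -18078 + 69 = -18009)
s = -135
W(s)/B = 27/(-18009) = 27*(-1/18009) = -1/667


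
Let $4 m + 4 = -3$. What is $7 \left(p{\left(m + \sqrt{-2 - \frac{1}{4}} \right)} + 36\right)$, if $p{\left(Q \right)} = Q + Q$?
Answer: $\frac{455}{2} + 21 i \approx 227.5 + 21.0 i$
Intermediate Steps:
$m = - \frac{7}{4}$ ($m = -1 + \frac{1}{4} \left(-3\right) = -1 - \frac{3}{4} = - \frac{7}{4} \approx -1.75$)
$p{\left(Q \right)} = 2 Q$
$7 \left(p{\left(m + \sqrt{-2 - \frac{1}{4}} \right)} + 36\right) = 7 \left(2 \left(- \frac{7}{4} + \sqrt{-2 - \frac{1}{4}}\right) + 36\right) = 7 \left(2 \left(- \frac{7}{4} + \sqrt{- \frac{9}{4}}\right) + 36\right) = 7 \left(2 \left(- \frac{7}{4} + \frac{3 i}{2}\right) + 36\right) = 7 \left(\left(- \frac{7}{2} + 3 i\right) + 36\right) = 7 \left(\frac{65}{2} + 3 i\right) = \frac{455}{2} + 21 i$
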